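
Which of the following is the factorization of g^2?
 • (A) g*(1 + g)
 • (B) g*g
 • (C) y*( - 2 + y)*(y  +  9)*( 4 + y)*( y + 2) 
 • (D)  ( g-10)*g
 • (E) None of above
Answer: B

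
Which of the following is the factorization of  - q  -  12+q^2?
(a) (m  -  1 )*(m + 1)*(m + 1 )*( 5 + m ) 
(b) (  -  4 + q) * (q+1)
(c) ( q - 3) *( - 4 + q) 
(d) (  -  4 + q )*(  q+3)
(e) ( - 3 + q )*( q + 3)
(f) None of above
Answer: d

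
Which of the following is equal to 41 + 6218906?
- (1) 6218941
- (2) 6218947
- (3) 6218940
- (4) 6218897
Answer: 2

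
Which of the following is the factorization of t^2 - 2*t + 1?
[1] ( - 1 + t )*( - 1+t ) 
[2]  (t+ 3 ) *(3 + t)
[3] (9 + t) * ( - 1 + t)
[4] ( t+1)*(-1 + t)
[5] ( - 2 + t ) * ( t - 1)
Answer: 1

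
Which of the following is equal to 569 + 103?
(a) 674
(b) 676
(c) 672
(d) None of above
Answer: c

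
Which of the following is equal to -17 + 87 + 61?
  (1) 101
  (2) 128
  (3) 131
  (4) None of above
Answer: 3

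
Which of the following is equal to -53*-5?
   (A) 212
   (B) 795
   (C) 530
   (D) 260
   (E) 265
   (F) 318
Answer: E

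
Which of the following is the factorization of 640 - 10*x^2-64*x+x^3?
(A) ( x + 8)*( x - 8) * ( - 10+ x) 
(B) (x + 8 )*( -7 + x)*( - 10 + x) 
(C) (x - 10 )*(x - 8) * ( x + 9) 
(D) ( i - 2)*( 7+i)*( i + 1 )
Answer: A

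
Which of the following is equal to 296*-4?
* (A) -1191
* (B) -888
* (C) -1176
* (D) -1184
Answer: D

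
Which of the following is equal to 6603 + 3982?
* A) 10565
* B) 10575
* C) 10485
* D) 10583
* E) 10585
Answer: E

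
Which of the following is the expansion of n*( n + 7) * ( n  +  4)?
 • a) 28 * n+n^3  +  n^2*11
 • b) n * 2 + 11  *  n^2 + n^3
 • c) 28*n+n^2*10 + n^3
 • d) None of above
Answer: a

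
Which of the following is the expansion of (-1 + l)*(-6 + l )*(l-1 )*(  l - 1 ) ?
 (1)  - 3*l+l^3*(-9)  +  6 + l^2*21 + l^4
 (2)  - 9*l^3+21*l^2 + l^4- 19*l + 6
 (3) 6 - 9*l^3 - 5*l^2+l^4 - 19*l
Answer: 2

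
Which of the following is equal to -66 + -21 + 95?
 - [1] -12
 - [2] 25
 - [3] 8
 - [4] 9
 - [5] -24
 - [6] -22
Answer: 3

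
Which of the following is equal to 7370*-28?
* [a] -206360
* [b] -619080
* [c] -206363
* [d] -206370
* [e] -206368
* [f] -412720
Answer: a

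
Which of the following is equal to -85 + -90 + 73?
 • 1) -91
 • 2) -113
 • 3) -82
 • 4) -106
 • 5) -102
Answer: 5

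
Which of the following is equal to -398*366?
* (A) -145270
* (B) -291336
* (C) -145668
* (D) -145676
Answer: C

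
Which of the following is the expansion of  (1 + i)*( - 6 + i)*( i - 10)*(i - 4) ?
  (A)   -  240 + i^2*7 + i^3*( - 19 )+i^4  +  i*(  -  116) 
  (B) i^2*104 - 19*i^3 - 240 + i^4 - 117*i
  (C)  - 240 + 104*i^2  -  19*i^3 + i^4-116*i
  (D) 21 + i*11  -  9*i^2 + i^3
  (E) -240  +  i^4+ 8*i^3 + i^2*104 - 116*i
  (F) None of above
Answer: C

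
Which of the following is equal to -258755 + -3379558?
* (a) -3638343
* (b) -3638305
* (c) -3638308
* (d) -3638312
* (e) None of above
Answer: e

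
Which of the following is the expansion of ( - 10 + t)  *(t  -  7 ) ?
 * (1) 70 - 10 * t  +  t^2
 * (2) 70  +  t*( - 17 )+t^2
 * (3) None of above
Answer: 2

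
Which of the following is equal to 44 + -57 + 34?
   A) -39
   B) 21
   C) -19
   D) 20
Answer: B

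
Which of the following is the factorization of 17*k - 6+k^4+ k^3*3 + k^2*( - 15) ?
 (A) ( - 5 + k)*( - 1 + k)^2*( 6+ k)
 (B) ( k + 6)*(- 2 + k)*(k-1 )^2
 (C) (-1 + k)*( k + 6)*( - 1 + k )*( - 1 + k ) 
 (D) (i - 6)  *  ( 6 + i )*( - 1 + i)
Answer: C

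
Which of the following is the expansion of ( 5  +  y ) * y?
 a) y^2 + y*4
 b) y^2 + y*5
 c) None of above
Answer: b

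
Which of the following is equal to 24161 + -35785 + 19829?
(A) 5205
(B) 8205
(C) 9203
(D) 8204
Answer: B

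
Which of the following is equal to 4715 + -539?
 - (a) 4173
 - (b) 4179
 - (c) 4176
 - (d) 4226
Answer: c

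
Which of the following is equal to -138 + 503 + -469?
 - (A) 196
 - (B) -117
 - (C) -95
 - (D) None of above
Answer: D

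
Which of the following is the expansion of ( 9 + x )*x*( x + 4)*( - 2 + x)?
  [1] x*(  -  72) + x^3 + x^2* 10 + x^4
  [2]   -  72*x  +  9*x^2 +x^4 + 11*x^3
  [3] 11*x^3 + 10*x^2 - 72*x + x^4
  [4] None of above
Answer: 3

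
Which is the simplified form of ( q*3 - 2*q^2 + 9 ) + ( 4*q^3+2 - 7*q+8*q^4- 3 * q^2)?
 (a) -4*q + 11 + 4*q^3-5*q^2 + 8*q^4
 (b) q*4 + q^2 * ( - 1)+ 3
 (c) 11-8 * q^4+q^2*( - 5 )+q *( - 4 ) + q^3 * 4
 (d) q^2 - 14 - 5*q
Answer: a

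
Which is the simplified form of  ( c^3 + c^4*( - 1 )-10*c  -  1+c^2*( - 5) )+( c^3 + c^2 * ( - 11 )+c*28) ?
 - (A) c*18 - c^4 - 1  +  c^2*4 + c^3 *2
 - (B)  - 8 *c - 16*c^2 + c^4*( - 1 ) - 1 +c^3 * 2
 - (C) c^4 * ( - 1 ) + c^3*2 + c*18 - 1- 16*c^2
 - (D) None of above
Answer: C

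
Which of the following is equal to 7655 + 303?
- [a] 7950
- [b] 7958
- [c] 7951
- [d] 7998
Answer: b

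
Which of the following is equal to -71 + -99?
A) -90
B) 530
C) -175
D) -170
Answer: D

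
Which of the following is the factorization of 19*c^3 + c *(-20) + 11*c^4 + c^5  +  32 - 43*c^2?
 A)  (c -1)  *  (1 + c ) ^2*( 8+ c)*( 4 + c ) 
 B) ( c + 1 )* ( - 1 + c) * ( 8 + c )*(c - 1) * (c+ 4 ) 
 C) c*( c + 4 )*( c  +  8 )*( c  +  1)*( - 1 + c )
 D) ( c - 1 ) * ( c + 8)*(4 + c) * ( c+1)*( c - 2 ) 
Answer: B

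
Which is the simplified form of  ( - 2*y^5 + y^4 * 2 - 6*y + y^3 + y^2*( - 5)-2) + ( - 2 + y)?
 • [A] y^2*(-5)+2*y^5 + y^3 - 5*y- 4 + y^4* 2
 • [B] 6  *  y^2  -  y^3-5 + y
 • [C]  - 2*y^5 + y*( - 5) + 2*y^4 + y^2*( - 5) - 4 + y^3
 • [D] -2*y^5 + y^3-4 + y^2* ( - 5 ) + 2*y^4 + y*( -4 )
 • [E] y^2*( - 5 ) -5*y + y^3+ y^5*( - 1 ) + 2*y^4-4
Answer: C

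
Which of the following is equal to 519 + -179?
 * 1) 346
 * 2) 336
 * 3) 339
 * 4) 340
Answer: 4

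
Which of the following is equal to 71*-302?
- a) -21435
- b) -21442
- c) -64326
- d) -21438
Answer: b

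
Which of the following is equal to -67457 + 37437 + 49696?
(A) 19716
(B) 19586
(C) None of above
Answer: C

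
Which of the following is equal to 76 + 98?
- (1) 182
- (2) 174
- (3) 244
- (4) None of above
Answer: 2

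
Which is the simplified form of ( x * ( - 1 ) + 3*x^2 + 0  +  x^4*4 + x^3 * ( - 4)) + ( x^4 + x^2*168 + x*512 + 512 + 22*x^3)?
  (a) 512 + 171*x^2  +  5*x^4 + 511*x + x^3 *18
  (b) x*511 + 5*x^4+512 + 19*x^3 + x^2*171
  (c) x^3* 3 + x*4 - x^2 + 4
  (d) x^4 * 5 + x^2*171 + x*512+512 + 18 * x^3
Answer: a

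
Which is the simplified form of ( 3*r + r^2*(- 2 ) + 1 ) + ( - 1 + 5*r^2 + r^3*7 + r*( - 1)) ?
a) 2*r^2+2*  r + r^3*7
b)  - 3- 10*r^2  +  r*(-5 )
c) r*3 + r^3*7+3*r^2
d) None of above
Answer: d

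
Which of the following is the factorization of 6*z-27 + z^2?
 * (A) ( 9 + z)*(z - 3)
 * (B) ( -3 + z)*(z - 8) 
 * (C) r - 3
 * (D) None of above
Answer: A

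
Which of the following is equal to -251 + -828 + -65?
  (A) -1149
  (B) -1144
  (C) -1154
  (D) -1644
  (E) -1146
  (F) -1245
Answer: B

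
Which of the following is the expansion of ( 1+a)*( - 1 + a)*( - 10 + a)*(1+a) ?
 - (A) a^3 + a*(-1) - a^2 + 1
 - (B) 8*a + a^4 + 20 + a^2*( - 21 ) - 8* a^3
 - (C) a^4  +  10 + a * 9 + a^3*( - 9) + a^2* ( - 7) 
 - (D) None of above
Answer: D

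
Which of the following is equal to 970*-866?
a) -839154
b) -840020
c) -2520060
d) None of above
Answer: b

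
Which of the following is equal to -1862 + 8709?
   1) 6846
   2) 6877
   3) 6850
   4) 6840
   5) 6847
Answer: 5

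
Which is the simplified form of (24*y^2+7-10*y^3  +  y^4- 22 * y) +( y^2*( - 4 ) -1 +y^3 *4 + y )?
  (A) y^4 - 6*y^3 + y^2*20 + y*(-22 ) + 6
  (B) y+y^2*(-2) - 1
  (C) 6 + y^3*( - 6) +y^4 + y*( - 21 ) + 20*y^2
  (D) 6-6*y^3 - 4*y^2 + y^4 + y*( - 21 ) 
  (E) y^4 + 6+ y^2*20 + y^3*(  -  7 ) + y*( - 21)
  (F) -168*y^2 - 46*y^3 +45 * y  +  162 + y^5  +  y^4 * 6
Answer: C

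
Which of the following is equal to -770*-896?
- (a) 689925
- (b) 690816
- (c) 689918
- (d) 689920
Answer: d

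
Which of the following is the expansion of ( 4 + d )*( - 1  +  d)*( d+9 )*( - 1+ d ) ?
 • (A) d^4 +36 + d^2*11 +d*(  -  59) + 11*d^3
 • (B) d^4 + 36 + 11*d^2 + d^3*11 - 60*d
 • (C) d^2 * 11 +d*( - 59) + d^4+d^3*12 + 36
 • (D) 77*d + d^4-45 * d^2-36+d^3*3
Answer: A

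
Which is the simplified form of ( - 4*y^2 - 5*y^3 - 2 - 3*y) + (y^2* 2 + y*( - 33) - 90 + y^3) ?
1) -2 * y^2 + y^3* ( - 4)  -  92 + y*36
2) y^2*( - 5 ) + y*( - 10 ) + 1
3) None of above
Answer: 3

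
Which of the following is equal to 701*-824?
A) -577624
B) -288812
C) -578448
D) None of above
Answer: A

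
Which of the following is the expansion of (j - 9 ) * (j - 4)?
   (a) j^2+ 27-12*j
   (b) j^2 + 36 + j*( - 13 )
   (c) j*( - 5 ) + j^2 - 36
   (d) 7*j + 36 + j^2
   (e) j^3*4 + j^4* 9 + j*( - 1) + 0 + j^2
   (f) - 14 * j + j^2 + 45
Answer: b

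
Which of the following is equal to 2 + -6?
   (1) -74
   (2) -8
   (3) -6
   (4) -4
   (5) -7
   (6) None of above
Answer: 4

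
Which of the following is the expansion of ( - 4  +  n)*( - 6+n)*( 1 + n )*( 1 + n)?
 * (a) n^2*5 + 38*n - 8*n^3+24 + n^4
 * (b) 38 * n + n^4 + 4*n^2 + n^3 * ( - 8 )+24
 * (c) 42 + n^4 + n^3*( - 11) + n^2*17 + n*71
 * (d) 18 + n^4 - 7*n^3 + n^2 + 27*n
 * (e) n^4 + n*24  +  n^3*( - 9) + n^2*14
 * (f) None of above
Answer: a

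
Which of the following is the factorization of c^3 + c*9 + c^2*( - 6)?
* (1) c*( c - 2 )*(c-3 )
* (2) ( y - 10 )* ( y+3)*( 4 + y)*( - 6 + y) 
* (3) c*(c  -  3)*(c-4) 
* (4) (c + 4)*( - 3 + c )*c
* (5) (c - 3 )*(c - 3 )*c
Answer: 5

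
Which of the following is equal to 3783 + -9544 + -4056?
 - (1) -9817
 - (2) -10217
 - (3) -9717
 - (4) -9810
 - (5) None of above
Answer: 1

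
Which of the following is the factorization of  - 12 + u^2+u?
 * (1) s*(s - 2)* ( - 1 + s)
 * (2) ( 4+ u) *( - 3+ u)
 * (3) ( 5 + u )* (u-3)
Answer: 2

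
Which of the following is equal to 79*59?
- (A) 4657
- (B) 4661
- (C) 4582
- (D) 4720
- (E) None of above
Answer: B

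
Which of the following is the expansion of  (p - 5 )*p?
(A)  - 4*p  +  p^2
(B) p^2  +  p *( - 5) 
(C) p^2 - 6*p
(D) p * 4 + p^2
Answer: B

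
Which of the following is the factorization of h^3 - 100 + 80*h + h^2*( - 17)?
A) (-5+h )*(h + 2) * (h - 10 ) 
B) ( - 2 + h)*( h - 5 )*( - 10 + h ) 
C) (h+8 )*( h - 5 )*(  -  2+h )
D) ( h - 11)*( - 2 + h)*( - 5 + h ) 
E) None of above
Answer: B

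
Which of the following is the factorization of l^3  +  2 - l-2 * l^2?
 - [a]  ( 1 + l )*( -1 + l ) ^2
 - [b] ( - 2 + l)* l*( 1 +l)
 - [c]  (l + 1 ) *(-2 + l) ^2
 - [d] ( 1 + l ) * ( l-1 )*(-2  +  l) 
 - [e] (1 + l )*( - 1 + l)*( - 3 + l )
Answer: d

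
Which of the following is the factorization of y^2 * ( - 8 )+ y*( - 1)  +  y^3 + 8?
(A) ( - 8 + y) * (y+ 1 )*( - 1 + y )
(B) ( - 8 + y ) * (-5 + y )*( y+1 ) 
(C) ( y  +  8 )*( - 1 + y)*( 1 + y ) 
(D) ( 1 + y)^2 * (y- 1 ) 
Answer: A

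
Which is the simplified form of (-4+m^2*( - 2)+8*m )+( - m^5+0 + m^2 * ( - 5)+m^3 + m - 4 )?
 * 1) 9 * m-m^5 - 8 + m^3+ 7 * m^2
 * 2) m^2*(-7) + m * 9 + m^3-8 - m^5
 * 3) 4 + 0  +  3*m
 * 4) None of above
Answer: 2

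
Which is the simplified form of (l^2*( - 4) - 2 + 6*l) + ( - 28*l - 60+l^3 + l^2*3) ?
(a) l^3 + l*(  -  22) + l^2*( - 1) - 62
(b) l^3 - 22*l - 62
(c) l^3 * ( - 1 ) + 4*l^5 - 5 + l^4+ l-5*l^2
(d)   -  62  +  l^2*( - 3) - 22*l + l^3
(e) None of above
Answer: a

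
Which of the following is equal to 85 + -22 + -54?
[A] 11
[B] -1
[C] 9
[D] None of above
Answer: C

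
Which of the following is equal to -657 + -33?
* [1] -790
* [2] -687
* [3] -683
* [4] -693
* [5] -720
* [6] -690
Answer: 6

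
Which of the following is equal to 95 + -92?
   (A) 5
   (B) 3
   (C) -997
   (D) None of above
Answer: B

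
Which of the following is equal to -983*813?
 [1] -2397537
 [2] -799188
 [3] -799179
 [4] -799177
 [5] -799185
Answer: 3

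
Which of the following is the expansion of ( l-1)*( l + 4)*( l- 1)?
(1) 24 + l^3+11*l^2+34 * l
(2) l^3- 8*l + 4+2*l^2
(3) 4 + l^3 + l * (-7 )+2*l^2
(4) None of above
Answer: 3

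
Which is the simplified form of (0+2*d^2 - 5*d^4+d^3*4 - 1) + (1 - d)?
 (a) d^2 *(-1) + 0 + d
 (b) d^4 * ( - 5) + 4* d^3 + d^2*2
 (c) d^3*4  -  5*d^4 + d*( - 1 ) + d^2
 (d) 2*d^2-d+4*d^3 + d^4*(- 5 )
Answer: d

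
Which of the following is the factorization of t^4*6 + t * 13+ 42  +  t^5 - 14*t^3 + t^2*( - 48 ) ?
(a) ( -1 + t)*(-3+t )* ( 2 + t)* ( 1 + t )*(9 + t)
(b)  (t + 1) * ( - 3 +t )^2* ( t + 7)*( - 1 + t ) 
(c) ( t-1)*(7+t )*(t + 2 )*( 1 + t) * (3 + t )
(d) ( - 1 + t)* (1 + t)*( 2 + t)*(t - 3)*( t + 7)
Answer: d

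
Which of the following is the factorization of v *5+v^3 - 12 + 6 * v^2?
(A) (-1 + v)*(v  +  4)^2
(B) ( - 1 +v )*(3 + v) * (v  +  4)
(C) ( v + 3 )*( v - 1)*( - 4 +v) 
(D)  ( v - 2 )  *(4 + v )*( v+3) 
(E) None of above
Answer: B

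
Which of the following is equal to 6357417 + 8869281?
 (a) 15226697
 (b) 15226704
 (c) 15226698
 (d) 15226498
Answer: c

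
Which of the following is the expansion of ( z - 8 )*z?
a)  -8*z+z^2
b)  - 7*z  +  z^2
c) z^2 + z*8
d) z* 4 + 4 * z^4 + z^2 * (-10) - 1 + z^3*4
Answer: a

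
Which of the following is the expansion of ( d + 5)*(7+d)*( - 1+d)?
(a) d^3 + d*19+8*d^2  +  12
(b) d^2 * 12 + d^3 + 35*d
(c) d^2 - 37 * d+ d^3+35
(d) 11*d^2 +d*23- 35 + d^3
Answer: d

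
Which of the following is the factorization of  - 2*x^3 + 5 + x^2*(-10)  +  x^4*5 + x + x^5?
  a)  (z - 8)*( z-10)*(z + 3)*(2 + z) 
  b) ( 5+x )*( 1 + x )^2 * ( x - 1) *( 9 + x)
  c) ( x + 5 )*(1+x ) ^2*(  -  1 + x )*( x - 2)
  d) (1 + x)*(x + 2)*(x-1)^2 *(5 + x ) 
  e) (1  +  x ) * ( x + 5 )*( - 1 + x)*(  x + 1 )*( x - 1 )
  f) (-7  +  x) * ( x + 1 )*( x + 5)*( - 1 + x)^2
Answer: e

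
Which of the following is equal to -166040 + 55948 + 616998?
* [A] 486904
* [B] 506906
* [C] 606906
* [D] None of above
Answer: B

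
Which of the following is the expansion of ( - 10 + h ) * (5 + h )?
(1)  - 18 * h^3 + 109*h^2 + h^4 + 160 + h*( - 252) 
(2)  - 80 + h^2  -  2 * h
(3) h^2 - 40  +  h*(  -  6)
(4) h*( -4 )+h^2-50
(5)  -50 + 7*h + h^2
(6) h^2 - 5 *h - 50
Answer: 6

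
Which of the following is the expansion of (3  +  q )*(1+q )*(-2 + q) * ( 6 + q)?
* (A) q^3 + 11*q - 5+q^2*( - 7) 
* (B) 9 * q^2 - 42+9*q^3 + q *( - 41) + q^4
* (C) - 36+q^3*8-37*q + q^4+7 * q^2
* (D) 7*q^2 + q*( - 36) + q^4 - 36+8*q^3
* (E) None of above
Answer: D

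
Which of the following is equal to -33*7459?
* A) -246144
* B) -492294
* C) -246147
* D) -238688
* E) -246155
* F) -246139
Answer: C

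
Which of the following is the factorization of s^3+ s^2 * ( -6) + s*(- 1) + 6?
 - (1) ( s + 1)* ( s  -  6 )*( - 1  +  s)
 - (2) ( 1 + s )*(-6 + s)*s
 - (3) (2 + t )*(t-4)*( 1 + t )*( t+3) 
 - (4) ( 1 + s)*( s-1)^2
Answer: 1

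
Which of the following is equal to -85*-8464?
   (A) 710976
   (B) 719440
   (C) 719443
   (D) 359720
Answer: B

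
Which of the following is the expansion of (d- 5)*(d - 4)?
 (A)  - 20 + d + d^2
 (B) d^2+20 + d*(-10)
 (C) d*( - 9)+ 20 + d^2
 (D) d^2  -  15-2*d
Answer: C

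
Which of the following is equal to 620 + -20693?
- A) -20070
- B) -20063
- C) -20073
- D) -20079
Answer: C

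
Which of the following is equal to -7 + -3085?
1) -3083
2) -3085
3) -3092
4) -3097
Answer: 3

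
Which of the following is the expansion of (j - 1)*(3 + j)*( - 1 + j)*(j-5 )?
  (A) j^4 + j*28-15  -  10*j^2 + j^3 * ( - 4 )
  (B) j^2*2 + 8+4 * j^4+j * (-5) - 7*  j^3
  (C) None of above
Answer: A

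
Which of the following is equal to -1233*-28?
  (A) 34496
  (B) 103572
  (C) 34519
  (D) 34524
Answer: D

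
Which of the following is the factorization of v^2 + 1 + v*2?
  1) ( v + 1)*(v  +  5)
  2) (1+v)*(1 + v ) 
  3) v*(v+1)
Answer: 2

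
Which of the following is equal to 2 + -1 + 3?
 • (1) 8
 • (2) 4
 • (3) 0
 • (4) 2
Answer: 2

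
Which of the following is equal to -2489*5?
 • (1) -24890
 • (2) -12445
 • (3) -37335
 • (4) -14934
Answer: 2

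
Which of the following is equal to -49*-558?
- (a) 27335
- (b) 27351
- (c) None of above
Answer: c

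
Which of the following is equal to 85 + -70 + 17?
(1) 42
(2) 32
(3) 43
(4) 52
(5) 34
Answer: 2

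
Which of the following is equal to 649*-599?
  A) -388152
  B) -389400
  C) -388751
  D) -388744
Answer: C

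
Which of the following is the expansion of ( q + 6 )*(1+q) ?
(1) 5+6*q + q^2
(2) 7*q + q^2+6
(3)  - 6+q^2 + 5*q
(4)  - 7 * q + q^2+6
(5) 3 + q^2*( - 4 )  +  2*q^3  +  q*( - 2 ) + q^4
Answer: 2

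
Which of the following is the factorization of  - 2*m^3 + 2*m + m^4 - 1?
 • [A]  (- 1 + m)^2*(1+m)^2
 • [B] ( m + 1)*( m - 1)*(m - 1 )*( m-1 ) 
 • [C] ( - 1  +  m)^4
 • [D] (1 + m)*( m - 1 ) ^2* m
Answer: B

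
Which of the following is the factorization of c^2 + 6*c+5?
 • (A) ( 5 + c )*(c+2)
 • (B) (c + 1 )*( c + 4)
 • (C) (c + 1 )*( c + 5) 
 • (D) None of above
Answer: C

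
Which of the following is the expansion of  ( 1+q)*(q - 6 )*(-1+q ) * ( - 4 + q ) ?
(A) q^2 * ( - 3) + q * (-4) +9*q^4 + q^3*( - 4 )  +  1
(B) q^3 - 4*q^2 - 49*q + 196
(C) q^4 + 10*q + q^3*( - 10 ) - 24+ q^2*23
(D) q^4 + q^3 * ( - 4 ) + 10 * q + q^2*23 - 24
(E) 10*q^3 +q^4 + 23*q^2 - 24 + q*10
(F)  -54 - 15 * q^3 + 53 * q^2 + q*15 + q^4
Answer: C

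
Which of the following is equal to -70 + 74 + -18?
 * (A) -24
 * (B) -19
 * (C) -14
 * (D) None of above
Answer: C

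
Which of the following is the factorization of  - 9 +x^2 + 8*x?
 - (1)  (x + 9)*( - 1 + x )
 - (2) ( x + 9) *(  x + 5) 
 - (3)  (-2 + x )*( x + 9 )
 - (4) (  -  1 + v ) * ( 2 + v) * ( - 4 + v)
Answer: 1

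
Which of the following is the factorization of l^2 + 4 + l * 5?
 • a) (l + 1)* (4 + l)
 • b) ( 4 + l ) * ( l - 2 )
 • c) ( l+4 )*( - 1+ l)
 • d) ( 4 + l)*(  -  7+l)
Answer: a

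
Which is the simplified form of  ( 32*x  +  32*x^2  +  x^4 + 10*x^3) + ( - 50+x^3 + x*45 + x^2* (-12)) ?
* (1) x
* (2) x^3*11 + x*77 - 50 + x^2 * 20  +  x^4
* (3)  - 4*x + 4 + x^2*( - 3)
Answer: 2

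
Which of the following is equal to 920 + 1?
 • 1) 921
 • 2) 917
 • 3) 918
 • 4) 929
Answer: 1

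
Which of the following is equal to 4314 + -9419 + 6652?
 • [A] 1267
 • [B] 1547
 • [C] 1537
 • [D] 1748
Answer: B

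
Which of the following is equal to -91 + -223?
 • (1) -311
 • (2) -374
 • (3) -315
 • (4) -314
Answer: 4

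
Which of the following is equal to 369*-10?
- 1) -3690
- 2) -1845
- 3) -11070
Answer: 1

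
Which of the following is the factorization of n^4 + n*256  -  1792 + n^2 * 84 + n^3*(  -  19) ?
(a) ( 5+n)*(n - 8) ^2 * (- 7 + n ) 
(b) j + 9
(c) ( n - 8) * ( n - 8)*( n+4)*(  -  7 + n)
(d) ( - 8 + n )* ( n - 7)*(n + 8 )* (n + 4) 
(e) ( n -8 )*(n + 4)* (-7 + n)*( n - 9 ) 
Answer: c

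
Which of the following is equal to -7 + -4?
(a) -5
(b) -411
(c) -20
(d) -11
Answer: d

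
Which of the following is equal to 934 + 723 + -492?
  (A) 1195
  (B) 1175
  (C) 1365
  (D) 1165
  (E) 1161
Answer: D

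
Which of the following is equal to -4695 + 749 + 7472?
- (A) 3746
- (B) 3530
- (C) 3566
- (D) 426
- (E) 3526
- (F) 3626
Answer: E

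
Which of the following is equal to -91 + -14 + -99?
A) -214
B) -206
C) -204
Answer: C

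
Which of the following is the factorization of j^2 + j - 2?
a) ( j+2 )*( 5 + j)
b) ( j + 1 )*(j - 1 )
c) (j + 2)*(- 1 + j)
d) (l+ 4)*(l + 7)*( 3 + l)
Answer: c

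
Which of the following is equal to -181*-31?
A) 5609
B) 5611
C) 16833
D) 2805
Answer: B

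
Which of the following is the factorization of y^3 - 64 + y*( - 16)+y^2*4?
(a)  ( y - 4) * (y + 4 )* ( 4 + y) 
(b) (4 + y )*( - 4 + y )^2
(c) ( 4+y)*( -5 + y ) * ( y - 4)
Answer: a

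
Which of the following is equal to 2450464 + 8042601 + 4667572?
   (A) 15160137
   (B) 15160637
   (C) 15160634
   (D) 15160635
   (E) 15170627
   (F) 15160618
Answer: B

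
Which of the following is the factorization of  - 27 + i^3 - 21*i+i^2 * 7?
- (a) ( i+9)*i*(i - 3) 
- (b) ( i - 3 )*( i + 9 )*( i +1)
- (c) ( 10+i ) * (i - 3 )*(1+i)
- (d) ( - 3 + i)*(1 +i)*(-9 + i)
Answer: b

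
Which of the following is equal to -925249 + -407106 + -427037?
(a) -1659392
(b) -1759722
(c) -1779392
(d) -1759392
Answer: d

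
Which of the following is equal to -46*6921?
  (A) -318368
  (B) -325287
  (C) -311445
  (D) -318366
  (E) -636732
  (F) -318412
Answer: D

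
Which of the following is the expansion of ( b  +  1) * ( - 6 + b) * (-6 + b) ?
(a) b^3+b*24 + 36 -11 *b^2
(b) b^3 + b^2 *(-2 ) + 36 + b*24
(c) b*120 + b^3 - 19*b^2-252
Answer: a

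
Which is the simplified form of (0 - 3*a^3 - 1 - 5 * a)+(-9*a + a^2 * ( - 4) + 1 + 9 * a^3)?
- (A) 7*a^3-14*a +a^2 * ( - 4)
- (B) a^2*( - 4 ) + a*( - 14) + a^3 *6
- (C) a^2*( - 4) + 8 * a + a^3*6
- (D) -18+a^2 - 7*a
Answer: B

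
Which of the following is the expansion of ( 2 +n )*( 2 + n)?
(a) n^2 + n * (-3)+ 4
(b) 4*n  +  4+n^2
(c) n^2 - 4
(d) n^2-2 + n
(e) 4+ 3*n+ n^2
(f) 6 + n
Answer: b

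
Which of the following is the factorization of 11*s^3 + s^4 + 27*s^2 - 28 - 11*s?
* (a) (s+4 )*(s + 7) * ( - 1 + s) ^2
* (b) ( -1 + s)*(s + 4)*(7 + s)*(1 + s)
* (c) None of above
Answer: b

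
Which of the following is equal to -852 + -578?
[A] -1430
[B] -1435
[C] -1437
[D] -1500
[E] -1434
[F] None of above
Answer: A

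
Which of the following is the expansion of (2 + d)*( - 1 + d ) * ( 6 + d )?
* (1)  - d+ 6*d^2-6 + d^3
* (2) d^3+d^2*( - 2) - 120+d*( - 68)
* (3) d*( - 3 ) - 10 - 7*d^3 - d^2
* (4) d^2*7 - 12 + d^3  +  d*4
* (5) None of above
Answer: 4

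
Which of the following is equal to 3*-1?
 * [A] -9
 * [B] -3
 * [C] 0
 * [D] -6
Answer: B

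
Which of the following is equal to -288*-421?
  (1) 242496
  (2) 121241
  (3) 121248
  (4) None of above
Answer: 3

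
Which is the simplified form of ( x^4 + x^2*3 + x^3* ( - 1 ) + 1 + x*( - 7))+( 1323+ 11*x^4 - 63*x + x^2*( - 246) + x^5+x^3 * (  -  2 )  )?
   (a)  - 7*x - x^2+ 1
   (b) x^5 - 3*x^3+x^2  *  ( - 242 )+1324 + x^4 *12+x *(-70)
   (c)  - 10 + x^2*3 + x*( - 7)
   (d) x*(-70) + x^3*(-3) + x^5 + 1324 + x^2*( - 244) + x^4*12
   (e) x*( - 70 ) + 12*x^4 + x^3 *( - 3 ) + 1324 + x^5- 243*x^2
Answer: e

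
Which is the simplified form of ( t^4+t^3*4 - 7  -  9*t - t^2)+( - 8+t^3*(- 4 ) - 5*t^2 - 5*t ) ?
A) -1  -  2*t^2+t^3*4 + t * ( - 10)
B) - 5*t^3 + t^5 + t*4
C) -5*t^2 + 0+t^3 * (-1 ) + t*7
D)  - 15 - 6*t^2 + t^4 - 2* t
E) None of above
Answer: E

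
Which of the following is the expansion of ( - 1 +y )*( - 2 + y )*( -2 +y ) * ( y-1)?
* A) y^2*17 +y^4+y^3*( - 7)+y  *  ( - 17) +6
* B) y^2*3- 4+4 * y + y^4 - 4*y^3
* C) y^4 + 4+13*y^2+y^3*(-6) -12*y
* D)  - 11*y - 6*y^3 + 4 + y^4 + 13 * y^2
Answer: C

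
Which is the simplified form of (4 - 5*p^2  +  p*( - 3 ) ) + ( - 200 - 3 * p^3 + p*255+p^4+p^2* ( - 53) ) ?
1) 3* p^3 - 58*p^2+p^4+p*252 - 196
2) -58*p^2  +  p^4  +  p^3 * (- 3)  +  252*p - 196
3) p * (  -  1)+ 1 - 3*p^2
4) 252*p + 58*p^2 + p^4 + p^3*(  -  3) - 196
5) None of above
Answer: 2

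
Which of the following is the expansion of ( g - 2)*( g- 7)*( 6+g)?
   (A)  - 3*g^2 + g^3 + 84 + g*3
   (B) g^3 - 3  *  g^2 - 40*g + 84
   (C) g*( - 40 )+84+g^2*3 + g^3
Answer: B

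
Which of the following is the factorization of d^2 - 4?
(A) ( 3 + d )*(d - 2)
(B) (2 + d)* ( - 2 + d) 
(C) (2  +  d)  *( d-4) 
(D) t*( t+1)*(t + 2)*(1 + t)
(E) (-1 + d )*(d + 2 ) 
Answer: B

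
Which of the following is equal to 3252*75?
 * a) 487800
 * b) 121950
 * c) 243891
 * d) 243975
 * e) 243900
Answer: e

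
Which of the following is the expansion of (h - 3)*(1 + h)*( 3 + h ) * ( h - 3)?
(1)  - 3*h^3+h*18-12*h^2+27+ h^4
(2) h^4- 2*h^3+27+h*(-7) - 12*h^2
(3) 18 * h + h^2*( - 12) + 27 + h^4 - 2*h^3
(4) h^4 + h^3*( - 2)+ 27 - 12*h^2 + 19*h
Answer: 3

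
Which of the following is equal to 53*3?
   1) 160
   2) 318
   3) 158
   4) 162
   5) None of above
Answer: 5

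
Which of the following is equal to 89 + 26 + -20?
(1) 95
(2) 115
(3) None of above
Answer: 1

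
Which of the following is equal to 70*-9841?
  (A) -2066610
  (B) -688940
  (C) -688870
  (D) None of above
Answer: C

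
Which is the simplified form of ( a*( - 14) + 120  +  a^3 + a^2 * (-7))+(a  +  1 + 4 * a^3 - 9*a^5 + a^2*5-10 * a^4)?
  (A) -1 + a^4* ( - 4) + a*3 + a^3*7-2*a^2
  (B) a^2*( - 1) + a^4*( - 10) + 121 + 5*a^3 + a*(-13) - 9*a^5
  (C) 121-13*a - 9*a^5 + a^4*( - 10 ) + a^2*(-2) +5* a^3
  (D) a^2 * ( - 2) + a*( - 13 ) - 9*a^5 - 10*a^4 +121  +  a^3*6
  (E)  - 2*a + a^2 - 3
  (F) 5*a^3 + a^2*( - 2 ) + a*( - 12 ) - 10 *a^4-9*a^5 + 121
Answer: C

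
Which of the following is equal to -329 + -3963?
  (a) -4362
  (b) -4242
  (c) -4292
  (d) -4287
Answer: c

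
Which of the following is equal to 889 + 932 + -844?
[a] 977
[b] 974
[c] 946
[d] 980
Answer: a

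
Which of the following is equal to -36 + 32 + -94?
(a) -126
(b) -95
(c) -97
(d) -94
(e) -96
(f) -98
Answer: f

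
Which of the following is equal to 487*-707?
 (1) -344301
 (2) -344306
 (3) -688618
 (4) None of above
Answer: 4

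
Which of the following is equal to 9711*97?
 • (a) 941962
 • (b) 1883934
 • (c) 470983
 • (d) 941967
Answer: d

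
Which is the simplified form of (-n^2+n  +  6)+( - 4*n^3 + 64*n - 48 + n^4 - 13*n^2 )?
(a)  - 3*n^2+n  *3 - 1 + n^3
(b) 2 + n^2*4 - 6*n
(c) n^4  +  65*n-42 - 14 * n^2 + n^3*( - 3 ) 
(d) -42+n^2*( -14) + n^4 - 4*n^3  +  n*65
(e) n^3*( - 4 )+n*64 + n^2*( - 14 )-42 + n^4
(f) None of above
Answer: d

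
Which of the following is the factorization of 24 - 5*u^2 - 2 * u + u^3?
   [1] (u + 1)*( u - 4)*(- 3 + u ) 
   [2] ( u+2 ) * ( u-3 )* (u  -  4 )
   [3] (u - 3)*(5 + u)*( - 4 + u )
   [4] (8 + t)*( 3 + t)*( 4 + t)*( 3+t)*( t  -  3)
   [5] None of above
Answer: 2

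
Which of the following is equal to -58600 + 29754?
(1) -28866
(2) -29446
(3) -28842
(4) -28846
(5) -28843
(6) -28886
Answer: 4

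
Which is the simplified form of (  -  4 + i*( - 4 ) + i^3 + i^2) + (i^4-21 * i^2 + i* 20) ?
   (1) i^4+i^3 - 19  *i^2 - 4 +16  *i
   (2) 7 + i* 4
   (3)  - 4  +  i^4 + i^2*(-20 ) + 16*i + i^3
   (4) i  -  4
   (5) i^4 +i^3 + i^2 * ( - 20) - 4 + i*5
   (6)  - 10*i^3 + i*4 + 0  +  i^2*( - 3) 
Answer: 3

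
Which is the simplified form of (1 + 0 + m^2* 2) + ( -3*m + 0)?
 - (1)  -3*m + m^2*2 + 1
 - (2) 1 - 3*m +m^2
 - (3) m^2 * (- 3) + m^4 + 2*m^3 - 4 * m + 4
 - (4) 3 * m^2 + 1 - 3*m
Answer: 1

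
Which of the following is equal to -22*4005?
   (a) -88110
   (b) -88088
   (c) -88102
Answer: a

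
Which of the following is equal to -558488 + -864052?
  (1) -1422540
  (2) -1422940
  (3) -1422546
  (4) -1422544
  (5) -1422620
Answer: 1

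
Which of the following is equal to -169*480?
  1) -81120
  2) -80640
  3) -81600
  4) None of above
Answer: 1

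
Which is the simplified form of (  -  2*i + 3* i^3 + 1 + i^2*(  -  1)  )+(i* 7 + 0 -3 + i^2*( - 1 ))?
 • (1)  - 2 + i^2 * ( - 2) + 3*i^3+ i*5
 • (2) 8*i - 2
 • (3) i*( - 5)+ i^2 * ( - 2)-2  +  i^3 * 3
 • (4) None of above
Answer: 1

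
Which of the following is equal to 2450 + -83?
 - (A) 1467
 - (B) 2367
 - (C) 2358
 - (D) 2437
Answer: B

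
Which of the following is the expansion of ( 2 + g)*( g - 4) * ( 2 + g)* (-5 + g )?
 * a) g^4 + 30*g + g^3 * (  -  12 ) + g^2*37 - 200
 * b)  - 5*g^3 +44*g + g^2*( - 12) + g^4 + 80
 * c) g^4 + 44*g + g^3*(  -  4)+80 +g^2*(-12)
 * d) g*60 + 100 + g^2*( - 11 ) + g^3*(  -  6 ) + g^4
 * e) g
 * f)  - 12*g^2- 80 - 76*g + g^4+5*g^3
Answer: b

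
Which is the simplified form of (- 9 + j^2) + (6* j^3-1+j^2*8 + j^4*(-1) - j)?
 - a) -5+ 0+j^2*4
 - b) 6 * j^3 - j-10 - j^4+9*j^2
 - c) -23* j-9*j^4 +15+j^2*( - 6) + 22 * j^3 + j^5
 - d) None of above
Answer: b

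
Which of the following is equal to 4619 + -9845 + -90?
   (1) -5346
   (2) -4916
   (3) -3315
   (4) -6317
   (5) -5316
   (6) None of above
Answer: 5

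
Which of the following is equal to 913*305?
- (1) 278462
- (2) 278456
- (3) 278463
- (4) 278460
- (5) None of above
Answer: 5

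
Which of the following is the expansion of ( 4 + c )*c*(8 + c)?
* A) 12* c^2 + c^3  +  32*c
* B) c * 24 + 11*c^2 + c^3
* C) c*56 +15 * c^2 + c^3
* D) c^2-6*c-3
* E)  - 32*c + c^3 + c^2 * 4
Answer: A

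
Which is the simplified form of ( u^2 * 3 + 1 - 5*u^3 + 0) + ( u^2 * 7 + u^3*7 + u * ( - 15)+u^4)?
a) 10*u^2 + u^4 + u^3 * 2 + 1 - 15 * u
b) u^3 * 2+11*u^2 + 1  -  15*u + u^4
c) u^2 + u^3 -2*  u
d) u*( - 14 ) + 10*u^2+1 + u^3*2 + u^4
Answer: a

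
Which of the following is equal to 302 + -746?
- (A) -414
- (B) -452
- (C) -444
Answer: C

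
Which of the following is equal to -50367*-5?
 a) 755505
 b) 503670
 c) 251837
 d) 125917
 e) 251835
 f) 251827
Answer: e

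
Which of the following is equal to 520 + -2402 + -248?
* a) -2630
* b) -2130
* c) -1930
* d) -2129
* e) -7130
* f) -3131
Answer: b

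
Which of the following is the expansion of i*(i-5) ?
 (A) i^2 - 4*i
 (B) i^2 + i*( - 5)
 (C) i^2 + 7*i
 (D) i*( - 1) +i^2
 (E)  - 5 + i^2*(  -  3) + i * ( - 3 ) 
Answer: B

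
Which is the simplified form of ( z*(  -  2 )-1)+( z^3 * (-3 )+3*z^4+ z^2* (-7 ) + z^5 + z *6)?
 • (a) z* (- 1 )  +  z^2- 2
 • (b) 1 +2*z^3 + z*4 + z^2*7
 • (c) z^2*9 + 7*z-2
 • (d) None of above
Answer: d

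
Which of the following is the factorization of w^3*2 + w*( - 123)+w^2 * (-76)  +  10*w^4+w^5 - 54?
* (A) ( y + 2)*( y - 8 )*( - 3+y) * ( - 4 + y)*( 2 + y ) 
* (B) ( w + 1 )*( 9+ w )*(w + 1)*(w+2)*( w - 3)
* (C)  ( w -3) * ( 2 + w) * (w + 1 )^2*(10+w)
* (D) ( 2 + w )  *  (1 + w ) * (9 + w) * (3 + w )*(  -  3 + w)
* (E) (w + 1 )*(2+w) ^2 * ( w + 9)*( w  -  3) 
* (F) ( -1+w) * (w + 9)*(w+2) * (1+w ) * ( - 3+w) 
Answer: B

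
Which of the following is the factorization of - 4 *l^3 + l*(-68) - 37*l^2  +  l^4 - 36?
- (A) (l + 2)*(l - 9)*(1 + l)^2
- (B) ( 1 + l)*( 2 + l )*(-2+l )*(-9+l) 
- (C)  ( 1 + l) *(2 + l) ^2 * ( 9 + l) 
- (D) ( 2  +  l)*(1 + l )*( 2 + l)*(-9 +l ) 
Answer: D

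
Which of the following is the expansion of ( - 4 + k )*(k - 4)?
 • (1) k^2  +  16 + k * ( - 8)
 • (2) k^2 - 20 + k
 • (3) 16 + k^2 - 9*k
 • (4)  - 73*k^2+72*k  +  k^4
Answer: 1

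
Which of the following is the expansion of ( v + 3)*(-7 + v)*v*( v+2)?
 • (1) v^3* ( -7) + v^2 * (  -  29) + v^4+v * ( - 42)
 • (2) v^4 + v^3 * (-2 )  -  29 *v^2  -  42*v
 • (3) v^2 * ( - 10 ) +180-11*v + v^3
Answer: 2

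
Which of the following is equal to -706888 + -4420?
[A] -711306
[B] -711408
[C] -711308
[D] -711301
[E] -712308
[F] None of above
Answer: C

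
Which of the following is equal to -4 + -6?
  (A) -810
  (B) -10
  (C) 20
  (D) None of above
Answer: B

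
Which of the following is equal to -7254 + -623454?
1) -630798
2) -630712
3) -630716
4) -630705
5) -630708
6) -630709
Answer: 5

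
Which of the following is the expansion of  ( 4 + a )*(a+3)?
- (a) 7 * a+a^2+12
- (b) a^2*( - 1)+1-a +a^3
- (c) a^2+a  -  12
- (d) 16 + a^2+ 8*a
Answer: a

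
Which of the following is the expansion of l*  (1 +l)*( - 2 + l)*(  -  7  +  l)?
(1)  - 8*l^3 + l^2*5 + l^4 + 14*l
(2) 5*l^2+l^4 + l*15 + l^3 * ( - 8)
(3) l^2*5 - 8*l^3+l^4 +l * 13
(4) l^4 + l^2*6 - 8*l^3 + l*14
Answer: 1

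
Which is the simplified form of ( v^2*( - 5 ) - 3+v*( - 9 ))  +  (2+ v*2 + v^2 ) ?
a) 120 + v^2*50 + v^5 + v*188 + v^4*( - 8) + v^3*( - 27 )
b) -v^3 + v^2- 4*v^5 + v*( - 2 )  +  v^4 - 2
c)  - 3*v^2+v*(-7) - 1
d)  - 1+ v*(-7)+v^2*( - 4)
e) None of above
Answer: d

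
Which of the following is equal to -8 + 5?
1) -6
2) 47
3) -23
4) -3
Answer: 4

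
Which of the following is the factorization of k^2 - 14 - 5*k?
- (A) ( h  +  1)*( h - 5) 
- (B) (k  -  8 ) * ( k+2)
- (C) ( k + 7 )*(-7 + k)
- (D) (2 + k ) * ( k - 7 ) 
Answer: D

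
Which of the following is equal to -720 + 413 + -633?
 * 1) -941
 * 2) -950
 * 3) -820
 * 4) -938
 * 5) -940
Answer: 5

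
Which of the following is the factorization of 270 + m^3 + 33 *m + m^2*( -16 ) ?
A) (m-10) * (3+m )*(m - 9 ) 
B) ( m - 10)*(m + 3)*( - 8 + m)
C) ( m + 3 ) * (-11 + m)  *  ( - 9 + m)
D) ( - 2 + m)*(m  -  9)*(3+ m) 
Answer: A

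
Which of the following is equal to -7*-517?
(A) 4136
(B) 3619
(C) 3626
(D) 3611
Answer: B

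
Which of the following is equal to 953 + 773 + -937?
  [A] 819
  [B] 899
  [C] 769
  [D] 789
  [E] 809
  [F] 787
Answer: D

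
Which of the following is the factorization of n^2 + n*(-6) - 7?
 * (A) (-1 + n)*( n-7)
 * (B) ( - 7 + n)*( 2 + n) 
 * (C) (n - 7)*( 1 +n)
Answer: C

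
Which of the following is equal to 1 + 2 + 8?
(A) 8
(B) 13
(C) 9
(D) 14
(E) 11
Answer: E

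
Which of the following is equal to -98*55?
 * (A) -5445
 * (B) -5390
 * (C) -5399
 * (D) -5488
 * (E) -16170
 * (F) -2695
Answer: B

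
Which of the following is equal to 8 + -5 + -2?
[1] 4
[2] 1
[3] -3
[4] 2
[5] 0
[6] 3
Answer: 2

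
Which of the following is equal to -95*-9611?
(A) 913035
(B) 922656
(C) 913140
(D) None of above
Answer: D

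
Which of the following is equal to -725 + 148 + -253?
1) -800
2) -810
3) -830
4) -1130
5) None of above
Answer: 3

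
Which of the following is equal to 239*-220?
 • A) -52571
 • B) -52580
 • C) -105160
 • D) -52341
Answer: B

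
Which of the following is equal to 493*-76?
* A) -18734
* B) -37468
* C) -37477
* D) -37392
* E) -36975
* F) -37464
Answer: B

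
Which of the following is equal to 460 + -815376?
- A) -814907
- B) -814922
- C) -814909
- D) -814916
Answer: D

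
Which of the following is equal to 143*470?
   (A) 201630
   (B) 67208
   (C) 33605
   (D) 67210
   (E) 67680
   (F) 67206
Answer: D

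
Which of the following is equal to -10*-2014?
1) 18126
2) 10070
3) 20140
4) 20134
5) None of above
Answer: 3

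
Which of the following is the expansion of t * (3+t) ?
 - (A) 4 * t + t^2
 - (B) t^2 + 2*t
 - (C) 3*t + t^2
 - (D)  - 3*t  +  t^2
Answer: C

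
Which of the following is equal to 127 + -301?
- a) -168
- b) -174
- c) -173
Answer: b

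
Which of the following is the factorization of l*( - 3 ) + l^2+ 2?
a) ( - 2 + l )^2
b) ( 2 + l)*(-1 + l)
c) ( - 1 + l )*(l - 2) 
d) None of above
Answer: c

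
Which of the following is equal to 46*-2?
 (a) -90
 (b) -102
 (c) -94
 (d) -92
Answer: d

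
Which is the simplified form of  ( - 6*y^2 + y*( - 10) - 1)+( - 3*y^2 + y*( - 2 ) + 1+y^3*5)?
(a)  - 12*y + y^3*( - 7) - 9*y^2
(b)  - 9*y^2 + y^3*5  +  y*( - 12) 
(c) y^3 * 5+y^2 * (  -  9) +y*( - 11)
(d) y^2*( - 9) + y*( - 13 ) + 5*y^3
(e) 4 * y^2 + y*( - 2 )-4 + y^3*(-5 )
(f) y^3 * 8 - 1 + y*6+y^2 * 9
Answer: b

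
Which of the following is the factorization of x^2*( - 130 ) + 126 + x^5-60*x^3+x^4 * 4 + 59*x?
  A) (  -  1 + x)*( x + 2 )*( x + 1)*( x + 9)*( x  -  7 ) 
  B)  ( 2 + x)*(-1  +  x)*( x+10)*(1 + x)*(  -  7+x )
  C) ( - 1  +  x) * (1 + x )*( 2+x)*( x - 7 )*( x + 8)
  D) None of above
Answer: A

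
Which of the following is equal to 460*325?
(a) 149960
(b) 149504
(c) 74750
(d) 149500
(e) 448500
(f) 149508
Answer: d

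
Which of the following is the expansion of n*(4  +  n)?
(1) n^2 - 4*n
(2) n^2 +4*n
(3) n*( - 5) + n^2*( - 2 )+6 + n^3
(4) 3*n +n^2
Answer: 2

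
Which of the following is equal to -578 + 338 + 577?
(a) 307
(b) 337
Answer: b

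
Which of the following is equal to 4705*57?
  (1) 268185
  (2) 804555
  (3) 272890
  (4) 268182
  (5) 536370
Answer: 1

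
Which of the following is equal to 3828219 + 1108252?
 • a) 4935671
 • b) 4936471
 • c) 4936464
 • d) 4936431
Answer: b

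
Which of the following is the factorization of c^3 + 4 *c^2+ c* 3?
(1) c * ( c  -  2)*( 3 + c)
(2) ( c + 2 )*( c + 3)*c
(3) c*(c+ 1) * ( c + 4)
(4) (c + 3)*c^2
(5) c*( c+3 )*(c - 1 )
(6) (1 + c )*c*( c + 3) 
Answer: 6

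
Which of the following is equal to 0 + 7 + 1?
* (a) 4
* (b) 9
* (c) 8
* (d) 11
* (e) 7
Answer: c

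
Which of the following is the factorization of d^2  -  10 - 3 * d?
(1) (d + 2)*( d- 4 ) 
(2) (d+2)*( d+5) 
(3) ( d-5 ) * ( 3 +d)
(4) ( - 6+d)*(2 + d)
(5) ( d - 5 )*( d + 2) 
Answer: 5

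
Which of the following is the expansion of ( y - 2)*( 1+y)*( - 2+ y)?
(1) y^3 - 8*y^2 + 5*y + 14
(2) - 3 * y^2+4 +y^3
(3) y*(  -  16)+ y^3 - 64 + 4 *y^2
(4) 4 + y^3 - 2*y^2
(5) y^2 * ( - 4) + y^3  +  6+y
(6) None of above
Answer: 2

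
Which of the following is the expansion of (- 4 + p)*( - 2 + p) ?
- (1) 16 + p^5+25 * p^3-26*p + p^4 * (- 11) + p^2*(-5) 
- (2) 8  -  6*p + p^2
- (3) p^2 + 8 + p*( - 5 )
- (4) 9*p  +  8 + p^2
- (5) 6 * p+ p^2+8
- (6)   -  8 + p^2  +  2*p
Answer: 2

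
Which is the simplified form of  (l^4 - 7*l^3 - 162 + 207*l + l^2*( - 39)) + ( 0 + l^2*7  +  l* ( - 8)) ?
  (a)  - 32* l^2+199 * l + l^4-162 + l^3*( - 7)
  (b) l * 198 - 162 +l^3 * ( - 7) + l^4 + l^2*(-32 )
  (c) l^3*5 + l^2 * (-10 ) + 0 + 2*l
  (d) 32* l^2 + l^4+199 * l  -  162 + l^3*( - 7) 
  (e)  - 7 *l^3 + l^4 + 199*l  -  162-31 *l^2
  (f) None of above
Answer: a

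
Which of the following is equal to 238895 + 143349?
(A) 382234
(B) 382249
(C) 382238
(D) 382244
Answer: D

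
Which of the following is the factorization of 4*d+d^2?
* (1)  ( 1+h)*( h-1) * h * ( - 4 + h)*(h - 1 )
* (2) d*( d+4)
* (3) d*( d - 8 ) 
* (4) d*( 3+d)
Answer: 2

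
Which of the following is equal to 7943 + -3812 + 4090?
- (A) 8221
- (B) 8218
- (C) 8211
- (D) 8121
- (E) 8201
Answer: A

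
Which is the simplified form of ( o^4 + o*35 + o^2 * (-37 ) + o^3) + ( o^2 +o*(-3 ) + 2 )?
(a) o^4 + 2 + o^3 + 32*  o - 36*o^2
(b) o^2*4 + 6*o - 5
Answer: a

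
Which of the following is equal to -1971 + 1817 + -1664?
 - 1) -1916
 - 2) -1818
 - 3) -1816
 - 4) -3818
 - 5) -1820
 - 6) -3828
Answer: 2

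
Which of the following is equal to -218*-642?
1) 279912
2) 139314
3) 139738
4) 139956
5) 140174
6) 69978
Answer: 4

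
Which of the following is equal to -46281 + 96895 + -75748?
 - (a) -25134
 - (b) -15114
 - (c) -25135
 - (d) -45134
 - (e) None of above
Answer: a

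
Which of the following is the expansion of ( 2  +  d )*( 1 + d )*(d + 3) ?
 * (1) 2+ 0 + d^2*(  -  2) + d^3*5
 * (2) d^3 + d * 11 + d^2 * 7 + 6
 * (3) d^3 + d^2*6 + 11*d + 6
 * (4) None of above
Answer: 3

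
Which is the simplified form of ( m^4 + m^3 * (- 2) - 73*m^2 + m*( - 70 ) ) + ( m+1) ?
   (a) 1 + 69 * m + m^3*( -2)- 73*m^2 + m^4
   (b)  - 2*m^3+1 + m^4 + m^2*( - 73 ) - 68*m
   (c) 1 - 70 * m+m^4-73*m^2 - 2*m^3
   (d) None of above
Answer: d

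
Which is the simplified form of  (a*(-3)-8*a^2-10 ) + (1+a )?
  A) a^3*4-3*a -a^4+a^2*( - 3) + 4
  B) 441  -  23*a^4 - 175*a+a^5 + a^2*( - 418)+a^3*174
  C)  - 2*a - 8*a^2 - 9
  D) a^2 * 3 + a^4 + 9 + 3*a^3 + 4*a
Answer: C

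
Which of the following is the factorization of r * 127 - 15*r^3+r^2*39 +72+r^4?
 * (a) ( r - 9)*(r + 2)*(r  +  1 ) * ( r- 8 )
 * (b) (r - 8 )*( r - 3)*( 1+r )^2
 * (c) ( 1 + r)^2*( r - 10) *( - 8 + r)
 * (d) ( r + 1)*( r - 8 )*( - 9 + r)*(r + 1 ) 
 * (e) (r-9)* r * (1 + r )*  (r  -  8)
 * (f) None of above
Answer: d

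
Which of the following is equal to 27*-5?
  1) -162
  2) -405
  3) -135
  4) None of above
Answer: 3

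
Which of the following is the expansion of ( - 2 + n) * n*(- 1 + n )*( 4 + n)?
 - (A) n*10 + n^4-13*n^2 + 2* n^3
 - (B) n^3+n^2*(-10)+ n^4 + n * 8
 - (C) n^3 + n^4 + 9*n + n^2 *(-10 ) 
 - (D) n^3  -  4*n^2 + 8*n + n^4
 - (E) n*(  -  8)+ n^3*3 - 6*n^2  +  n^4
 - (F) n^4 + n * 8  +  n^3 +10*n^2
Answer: B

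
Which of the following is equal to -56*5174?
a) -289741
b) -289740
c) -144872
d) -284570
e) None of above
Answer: e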